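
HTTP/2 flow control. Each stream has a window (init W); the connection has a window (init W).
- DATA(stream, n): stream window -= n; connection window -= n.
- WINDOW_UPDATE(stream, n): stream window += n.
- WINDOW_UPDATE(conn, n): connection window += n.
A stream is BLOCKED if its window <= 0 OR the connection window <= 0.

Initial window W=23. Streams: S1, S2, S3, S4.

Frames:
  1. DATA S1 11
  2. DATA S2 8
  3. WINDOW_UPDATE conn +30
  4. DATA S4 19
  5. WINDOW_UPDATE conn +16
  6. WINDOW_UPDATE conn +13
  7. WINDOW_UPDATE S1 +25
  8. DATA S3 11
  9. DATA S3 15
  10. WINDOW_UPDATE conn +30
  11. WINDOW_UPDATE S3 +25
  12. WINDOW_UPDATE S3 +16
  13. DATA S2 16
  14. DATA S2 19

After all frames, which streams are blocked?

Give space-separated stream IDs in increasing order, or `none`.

Answer: S2

Derivation:
Op 1: conn=12 S1=12 S2=23 S3=23 S4=23 blocked=[]
Op 2: conn=4 S1=12 S2=15 S3=23 S4=23 blocked=[]
Op 3: conn=34 S1=12 S2=15 S3=23 S4=23 blocked=[]
Op 4: conn=15 S1=12 S2=15 S3=23 S4=4 blocked=[]
Op 5: conn=31 S1=12 S2=15 S3=23 S4=4 blocked=[]
Op 6: conn=44 S1=12 S2=15 S3=23 S4=4 blocked=[]
Op 7: conn=44 S1=37 S2=15 S3=23 S4=4 blocked=[]
Op 8: conn=33 S1=37 S2=15 S3=12 S4=4 blocked=[]
Op 9: conn=18 S1=37 S2=15 S3=-3 S4=4 blocked=[3]
Op 10: conn=48 S1=37 S2=15 S3=-3 S4=4 blocked=[3]
Op 11: conn=48 S1=37 S2=15 S3=22 S4=4 blocked=[]
Op 12: conn=48 S1=37 S2=15 S3=38 S4=4 blocked=[]
Op 13: conn=32 S1=37 S2=-1 S3=38 S4=4 blocked=[2]
Op 14: conn=13 S1=37 S2=-20 S3=38 S4=4 blocked=[2]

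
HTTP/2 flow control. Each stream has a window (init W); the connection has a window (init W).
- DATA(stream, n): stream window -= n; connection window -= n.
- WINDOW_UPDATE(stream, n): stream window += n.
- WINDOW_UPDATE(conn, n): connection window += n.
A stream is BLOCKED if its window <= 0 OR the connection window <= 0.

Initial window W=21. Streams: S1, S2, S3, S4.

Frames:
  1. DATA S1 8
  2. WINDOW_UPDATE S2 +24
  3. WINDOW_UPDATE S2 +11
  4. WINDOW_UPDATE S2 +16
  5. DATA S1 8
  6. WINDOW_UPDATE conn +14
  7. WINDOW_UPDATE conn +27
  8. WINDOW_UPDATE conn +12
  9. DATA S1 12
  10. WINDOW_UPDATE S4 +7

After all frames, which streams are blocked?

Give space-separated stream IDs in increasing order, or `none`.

Answer: S1

Derivation:
Op 1: conn=13 S1=13 S2=21 S3=21 S4=21 blocked=[]
Op 2: conn=13 S1=13 S2=45 S3=21 S4=21 blocked=[]
Op 3: conn=13 S1=13 S2=56 S3=21 S4=21 blocked=[]
Op 4: conn=13 S1=13 S2=72 S3=21 S4=21 blocked=[]
Op 5: conn=5 S1=5 S2=72 S3=21 S4=21 blocked=[]
Op 6: conn=19 S1=5 S2=72 S3=21 S4=21 blocked=[]
Op 7: conn=46 S1=5 S2=72 S3=21 S4=21 blocked=[]
Op 8: conn=58 S1=5 S2=72 S3=21 S4=21 blocked=[]
Op 9: conn=46 S1=-7 S2=72 S3=21 S4=21 blocked=[1]
Op 10: conn=46 S1=-7 S2=72 S3=21 S4=28 blocked=[1]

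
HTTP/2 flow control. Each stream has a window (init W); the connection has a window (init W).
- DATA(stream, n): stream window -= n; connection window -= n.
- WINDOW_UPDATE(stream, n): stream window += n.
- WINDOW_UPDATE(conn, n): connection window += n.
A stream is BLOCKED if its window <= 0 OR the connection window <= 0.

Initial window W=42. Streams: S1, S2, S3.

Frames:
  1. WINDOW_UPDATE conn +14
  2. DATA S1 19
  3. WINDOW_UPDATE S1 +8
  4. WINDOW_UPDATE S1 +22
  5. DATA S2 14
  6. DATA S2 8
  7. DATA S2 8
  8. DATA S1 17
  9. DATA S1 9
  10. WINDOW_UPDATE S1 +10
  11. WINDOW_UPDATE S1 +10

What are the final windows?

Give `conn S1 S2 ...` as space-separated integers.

Answer: -19 47 12 42

Derivation:
Op 1: conn=56 S1=42 S2=42 S3=42 blocked=[]
Op 2: conn=37 S1=23 S2=42 S3=42 blocked=[]
Op 3: conn=37 S1=31 S2=42 S3=42 blocked=[]
Op 4: conn=37 S1=53 S2=42 S3=42 blocked=[]
Op 5: conn=23 S1=53 S2=28 S3=42 blocked=[]
Op 6: conn=15 S1=53 S2=20 S3=42 blocked=[]
Op 7: conn=7 S1=53 S2=12 S3=42 blocked=[]
Op 8: conn=-10 S1=36 S2=12 S3=42 blocked=[1, 2, 3]
Op 9: conn=-19 S1=27 S2=12 S3=42 blocked=[1, 2, 3]
Op 10: conn=-19 S1=37 S2=12 S3=42 blocked=[1, 2, 3]
Op 11: conn=-19 S1=47 S2=12 S3=42 blocked=[1, 2, 3]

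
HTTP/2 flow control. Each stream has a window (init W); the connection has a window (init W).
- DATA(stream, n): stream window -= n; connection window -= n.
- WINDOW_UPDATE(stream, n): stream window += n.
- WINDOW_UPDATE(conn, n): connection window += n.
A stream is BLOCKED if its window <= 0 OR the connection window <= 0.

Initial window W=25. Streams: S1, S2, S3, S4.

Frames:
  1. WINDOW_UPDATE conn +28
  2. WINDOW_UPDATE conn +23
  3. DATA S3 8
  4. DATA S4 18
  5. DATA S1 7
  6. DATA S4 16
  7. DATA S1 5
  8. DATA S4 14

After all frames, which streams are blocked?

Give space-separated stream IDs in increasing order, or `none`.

Op 1: conn=53 S1=25 S2=25 S3=25 S4=25 blocked=[]
Op 2: conn=76 S1=25 S2=25 S3=25 S4=25 blocked=[]
Op 3: conn=68 S1=25 S2=25 S3=17 S4=25 blocked=[]
Op 4: conn=50 S1=25 S2=25 S3=17 S4=7 blocked=[]
Op 5: conn=43 S1=18 S2=25 S3=17 S4=7 blocked=[]
Op 6: conn=27 S1=18 S2=25 S3=17 S4=-9 blocked=[4]
Op 7: conn=22 S1=13 S2=25 S3=17 S4=-9 blocked=[4]
Op 8: conn=8 S1=13 S2=25 S3=17 S4=-23 blocked=[4]

Answer: S4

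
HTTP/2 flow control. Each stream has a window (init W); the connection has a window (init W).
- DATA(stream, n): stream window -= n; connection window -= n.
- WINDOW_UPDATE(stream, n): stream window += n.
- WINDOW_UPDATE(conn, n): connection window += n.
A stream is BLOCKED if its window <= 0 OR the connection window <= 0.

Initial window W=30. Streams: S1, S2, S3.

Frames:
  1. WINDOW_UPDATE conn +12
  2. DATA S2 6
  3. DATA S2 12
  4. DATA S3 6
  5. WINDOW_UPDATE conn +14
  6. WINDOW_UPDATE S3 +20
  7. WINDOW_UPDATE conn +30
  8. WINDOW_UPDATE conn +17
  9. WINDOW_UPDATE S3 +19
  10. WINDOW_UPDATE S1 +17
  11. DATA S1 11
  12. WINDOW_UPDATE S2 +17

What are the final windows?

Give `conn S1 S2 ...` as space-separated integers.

Op 1: conn=42 S1=30 S2=30 S3=30 blocked=[]
Op 2: conn=36 S1=30 S2=24 S3=30 blocked=[]
Op 3: conn=24 S1=30 S2=12 S3=30 blocked=[]
Op 4: conn=18 S1=30 S2=12 S3=24 blocked=[]
Op 5: conn=32 S1=30 S2=12 S3=24 blocked=[]
Op 6: conn=32 S1=30 S2=12 S3=44 blocked=[]
Op 7: conn=62 S1=30 S2=12 S3=44 blocked=[]
Op 8: conn=79 S1=30 S2=12 S3=44 blocked=[]
Op 9: conn=79 S1=30 S2=12 S3=63 blocked=[]
Op 10: conn=79 S1=47 S2=12 S3=63 blocked=[]
Op 11: conn=68 S1=36 S2=12 S3=63 blocked=[]
Op 12: conn=68 S1=36 S2=29 S3=63 blocked=[]

Answer: 68 36 29 63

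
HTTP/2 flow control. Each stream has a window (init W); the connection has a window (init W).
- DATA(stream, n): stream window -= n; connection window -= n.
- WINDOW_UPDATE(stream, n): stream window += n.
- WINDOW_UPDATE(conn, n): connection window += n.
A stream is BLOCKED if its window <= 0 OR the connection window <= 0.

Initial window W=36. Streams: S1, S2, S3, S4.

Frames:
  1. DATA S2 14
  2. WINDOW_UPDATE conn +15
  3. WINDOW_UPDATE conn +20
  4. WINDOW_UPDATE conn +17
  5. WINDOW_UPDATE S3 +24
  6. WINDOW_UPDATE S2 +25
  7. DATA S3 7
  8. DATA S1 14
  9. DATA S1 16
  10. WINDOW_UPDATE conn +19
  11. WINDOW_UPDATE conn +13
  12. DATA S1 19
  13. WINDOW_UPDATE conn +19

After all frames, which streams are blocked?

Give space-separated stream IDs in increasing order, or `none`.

Op 1: conn=22 S1=36 S2=22 S3=36 S4=36 blocked=[]
Op 2: conn=37 S1=36 S2=22 S3=36 S4=36 blocked=[]
Op 3: conn=57 S1=36 S2=22 S3=36 S4=36 blocked=[]
Op 4: conn=74 S1=36 S2=22 S3=36 S4=36 blocked=[]
Op 5: conn=74 S1=36 S2=22 S3=60 S4=36 blocked=[]
Op 6: conn=74 S1=36 S2=47 S3=60 S4=36 blocked=[]
Op 7: conn=67 S1=36 S2=47 S3=53 S4=36 blocked=[]
Op 8: conn=53 S1=22 S2=47 S3=53 S4=36 blocked=[]
Op 9: conn=37 S1=6 S2=47 S3=53 S4=36 blocked=[]
Op 10: conn=56 S1=6 S2=47 S3=53 S4=36 blocked=[]
Op 11: conn=69 S1=6 S2=47 S3=53 S4=36 blocked=[]
Op 12: conn=50 S1=-13 S2=47 S3=53 S4=36 blocked=[1]
Op 13: conn=69 S1=-13 S2=47 S3=53 S4=36 blocked=[1]

Answer: S1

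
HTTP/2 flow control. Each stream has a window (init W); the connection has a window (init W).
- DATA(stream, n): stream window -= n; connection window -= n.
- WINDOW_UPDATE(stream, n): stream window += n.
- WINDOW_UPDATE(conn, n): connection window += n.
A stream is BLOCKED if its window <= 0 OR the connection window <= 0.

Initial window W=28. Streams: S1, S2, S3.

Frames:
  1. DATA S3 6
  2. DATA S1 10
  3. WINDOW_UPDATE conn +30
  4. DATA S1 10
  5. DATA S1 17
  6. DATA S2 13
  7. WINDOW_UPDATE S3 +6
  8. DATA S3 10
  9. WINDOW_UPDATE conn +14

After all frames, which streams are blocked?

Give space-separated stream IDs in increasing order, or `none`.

Answer: S1

Derivation:
Op 1: conn=22 S1=28 S2=28 S3=22 blocked=[]
Op 2: conn=12 S1=18 S2=28 S3=22 blocked=[]
Op 3: conn=42 S1=18 S2=28 S3=22 blocked=[]
Op 4: conn=32 S1=8 S2=28 S3=22 blocked=[]
Op 5: conn=15 S1=-9 S2=28 S3=22 blocked=[1]
Op 6: conn=2 S1=-9 S2=15 S3=22 blocked=[1]
Op 7: conn=2 S1=-9 S2=15 S3=28 blocked=[1]
Op 8: conn=-8 S1=-9 S2=15 S3=18 blocked=[1, 2, 3]
Op 9: conn=6 S1=-9 S2=15 S3=18 blocked=[1]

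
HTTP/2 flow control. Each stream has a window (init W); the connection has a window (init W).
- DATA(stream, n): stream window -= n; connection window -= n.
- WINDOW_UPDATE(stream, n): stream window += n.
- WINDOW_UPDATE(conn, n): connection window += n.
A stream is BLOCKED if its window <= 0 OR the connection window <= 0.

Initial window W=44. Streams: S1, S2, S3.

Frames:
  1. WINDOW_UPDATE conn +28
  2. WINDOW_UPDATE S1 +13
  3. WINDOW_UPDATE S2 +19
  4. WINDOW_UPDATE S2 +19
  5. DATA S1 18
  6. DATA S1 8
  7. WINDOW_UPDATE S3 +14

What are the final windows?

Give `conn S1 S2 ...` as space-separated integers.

Answer: 46 31 82 58

Derivation:
Op 1: conn=72 S1=44 S2=44 S3=44 blocked=[]
Op 2: conn=72 S1=57 S2=44 S3=44 blocked=[]
Op 3: conn=72 S1=57 S2=63 S3=44 blocked=[]
Op 4: conn=72 S1=57 S2=82 S3=44 blocked=[]
Op 5: conn=54 S1=39 S2=82 S3=44 blocked=[]
Op 6: conn=46 S1=31 S2=82 S3=44 blocked=[]
Op 7: conn=46 S1=31 S2=82 S3=58 blocked=[]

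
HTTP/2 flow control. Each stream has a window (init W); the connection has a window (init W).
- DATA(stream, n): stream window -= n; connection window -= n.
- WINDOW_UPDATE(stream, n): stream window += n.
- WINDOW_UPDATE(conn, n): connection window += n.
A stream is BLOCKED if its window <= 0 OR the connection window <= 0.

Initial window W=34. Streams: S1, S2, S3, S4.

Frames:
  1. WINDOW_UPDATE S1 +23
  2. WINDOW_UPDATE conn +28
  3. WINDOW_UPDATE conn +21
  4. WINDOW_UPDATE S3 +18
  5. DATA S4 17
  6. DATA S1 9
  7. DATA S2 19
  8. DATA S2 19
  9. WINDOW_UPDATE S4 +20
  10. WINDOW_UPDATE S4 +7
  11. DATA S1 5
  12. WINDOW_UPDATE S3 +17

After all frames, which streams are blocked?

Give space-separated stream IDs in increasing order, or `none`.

Op 1: conn=34 S1=57 S2=34 S3=34 S4=34 blocked=[]
Op 2: conn=62 S1=57 S2=34 S3=34 S4=34 blocked=[]
Op 3: conn=83 S1=57 S2=34 S3=34 S4=34 blocked=[]
Op 4: conn=83 S1=57 S2=34 S3=52 S4=34 blocked=[]
Op 5: conn=66 S1=57 S2=34 S3=52 S4=17 blocked=[]
Op 6: conn=57 S1=48 S2=34 S3=52 S4=17 blocked=[]
Op 7: conn=38 S1=48 S2=15 S3=52 S4=17 blocked=[]
Op 8: conn=19 S1=48 S2=-4 S3=52 S4=17 blocked=[2]
Op 9: conn=19 S1=48 S2=-4 S3=52 S4=37 blocked=[2]
Op 10: conn=19 S1=48 S2=-4 S3=52 S4=44 blocked=[2]
Op 11: conn=14 S1=43 S2=-4 S3=52 S4=44 blocked=[2]
Op 12: conn=14 S1=43 S2=-4 S3=69 S4=44 blocked=[2]

Answer: S2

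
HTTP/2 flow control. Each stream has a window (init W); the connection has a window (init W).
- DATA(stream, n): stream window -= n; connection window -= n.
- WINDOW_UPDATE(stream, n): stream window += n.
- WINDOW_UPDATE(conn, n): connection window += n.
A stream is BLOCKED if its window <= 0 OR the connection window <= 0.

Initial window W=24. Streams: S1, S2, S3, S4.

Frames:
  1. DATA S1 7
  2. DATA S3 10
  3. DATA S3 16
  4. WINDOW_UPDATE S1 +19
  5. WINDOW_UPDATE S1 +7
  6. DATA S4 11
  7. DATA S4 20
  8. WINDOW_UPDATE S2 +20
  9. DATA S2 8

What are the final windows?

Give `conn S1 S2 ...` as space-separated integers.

Answer: -48 43 36 -2 -7

Derivation:
Op 1: conn=17 S1=17 S2=24 S3=24 S4=24 blocked=[]
Op 2: conn=7 S1=17 S2=24 S3=14 S4=24 blocked=[]
Op 3: conn=-9 S1=17 S2=24 S3=-2 S4=24 blocked=[1, 2, 3, 4]
Op 4: conn=-9 S1=36 S2=24 S3=-2 S4=24 blocked=[1, 2, 3, 4]
Op 5: conn=-9 S1=43 S2=24 S3=-2 S4=24 blocked=[1, 2, 3, 4]
Op 6: conn=-20 S1=43 S2=24 S3=-2 S4=13 blocked=[1, 2, 3, 4]
Op 7: conn=-40 S1=43 S2=24 S3=-2 S4=-7 blocked=[1, 2, 3, 4]
Op 8: conn=-40 S1=43 S2=44 S3=-2 S4=-7 blocked=[1, 2, 3, 4]
Op 9: conn=-48 S1=43 S2=36 S3=-2 S4=-7 blocked=[1, 2, 3, 4]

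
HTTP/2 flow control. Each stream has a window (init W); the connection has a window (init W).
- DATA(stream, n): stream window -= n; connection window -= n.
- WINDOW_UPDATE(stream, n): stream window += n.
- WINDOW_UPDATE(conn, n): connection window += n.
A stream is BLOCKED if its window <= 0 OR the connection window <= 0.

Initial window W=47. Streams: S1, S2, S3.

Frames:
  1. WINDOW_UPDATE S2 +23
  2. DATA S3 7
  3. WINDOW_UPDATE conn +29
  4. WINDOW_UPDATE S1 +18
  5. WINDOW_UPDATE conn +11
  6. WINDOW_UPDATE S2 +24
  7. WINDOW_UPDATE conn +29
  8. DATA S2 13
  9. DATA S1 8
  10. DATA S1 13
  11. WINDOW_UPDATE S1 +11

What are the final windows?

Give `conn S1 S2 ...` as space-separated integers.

Op 1: conn=47 S1=47 S2=70 S3=47 blocked=[]
Op 2: conn=40 S1=47 S2=70 S3=40 blocked=[]
Op 3: conn=69 S1=47 S2=70 S3=40 blocked=[]
Op 4: conn=69 S1=65 S2=70 S3=40 blocked=[]
Op 5: conn=80 S1=65 S2=70 S3=40 blocked=[]
Op 6: conn=80 S1=65 S2=94 S3=40 blocked=[]
Op 7: conn=109 S1=65 S2=94 S3=40 blocked=[]
Op 8: conn=96 S1=65 S2=81 S3=40 blocked=[]
Op 9: conn=88 S1=57 S2=81 S3=40 blocked=[]
Op 10: conn=75 S1=44 S2=81 S3=40 blocked=[]
Op 11: conn=75 S1=55 S2=81 S3=40 blocked=[]

Answer: 75 55 81 40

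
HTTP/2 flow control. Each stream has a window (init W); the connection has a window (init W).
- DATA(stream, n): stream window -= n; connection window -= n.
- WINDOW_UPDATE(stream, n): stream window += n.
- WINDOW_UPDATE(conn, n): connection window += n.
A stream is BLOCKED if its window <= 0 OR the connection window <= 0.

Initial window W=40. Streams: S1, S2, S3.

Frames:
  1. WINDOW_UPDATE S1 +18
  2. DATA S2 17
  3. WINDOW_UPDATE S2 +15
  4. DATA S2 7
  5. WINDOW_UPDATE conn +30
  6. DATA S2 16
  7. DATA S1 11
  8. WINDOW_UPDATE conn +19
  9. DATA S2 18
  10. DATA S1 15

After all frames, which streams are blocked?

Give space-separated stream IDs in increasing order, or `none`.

Op 1: conn=40 S1=58 S2=40 S3=40 blocked=[]
Op 2: conn=23 S1=58 S2=23 S3=40 blocked=[]
Op 3: conn=23 S1=58 S2=38 S3=40 blocked=[]
Op 4: conn=16 S1=58 S2=31 S3=40 blocked=[]
Op 5: conn=46 S1=58 S2=31 S3=40 blocked=[]
Op 6: conn=30 S1=58 S2=15 S3=40 blocked=[]
Op 7: conn=19 S1=47 S2=15 S3=40 blocked=[]
Op 8: conn=38 S1=47 S2=15 S3=40 blocked=[]
Op 9: conn=20 S1=47 S2=-3 S3=40 blocked=[2]
Op 10: conn=5 S1=32 S2=-3 S3=40 blocked=[2]

Answer: S2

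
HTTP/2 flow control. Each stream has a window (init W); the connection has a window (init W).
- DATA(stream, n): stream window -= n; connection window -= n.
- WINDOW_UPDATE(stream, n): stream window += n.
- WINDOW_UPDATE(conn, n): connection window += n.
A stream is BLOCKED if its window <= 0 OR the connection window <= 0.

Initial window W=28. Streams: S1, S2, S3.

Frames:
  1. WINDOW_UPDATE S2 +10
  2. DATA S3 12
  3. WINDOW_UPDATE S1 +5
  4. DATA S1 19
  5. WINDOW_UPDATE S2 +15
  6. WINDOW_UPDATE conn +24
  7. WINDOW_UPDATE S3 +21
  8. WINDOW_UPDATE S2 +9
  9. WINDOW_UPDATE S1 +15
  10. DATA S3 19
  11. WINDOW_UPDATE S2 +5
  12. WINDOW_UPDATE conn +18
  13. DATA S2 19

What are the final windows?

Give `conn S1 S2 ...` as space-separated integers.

Op 1: conn=28 S1=28 S2=38 S3=28 blocked=[]
Op 2: conn=16 S1=28 S2=38 S3=16 blocked=[]
Op 3: conn=16 S1=33 S2=38 S3=16 blocked=[]
Op 4: conn=-3 S1=14 S2=38 S3=16 blocked=[1, 2, 3]
Op 5: conn=-3 S1=14 S2=53 S3=16 blocked=[1, 2, 3]
Op 6: conn=21 S1=14 S2=53 S3=16 blocked=[]
Op 7: conn=21 S1=14 S2=53 S3=37 blocked=[]
Op 8: conn=21 S1=14 S2=62 S3=37 blocked=[]
Op 9: conn=21 S1=29 S2=62 S3=37 blocked=[]
Op 10: conn=2 S1=29 S2=62 S3=18 blocked=[]
Op 11: conn=2 S1=29 S2=67 S3=18 blocked=[]
Op 12: conn=20 S1=29 S2=67 S3=18 blocked=[]
Op 13: conn=1 S1=29 S2=48 S3=18 blocked=[]

Answer: 1 29 48 18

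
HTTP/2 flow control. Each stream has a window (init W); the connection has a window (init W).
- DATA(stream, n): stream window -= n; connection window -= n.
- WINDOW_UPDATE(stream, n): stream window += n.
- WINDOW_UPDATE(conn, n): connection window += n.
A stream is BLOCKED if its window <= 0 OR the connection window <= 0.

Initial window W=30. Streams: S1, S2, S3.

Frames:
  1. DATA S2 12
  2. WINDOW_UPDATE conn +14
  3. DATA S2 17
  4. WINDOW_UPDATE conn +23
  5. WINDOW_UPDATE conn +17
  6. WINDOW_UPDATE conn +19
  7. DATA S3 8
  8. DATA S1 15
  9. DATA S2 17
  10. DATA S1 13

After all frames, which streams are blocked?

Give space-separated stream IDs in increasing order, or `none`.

Answer: S2

Derivation:
Op 1: conn=18 S1=30 S2=18 S3=30 blocked=[]
Op 2: conn=32 S1=30 S2=18 S3=30 blocked=[]
Op 3: conn=15 S1=30 S2=1 S3=30 blocked=[]
Op 4: conn=38 S1=30 S2=1 S3=30 blocked=[]
Op 5: conn=55 S1=30 S2=1 S3=30 blocked=[]
Op 6: conn=74 S1=30 S2=1 S3=30 blocked=[]
Op 7: conn=66 S1=30 S2=1 S3=22 blocked=[]
Op 8: conn=51 S1=15 S2=1 S3=22 blocked=[]
Op 9: conn=34 S1=15 S2=-16 S3=22 blocked=[2]
Op 10: conn=21 S1=2 S2=-16 S3=22 blocked=[2]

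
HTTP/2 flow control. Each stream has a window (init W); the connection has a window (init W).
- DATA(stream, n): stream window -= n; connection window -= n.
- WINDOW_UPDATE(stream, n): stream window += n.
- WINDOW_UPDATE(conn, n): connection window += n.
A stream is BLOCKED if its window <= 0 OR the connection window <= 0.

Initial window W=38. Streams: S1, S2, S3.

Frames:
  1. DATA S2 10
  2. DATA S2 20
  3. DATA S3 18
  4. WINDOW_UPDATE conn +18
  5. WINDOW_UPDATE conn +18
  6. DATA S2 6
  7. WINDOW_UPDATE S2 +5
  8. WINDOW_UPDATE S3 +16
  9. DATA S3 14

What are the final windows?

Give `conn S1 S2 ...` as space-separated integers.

Op 1: conn=28 S1=38 S2=28 S3=38 blocked=[]
Op 2: conn=8 S1=38 S2=8 S3=38 blocked=[]
Op 3: conn=-10 S1=38 S2=8 S3=20 blocked=[1, 2, 3]
Op 4: conn=8 S1=38 S2=8 S3=20 blocked=[]
Op 5: conn=26 S1=38 S2=8 S3=20 blocked=[]
Op 6: conn=20 S1=38 S2=2 S3=20 blocked=[]
Op 7: conn=20 S1=38 S2=7 S3=20 blocked=[]
Op 8: conn=20 S1=38 S2=7 S3=36 blocked=[]
Op 9: conn=6 S1=38 S2=7 S3=22 blocked=[]

Answer: 6 38 7 22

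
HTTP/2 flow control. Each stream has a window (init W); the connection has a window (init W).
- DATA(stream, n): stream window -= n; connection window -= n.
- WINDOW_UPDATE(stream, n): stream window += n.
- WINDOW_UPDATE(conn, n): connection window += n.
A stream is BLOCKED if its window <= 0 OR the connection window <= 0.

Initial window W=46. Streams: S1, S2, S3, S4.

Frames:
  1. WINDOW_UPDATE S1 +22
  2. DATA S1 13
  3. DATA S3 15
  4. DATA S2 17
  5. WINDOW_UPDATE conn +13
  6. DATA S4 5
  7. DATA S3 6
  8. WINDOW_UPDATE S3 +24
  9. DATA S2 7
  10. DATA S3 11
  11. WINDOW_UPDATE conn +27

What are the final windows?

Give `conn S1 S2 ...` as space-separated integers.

Answer: 12 55 22 38 41

Derivation:
Op 1: conn=46 S1=68 S2=46 S3=46 S4=46 blocked=[]
Op 2: conn=33 S1=55 S2=46 S3=46 S4=46 blocked=[]
Op 3: conn=18 S1=55 S2=46 S3=31 S4=46 blocked=[]
Op 4: conn=1 S1=55 S2=29 S3=31 S4=46 blocked=[]
Op 5: conn=14 S1=55 S2=29 S3=31 S4=46 blocked=[]
Op 6: conn=9 S1=55 S2=29 S3=31 S4=41 blocked=[]
Op 7: conn=3 S1=55 S2=29 S3=25 S4=41 blocked=[]
Op 8: conn=3 S1=55 S2=29 S3=49 S4=41 blocked=[]
Op 9: conn=-4 S1=55 S2=22 S3=49 S4=41 blocked=[1, 2, 3, 4]
Op 10: conn=-15 S1=55 S2=22 S3=38 S4=41 blocked=[1, 2, 3, 4]
Op 11: conn=12 S1=55 S2=22 S3=38 S4=41 blocked=[]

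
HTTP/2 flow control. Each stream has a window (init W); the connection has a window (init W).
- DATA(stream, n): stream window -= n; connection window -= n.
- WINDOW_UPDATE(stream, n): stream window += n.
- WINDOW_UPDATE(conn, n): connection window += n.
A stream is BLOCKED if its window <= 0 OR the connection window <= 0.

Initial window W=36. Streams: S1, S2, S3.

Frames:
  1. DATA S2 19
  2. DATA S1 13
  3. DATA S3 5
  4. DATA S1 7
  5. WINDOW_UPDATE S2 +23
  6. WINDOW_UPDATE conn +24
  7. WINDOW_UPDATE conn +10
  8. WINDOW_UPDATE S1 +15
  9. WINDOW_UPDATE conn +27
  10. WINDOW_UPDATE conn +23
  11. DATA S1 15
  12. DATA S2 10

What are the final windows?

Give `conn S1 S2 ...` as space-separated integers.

Answer: 51 16 30 31

Derivation:
Op 1: conn=17 S1=36 S2=17 S3=36 blocked=[]
Op 2: conn=4 S1=23 S2=17 S3=36 blocked=[]
Op 3: conn=-1 S1=23 S2=17 S3=31 blocked=[1, 2, 3]
Op 4: conn=-8 S1=16 S2=17 S3=31 blocked=[1, 2, 3]
Op 5: conn=-8 S1=16 S2=40 S3=31 blocked=[1, 2, 3]
Op 6: conn=16 S1=16 S2=40 S3=31 blocked=[]
Op 7: conn=26 S1=16 S2=40 S3=31 blocked=[]
Op 8: conn=26 S1=31 S2=40 S3=31 blocked=[]
Op 9: conn=53 S1=31 S2=40 S3=31 blocked=[]
Op 10: conn=76 S1=31 S2=40 S3=31 blocked=[]
Op 11: conn=61 S1=16 S2=40 S3=31 blocked=[]
Op 12: conn=51 S1=16 S2=30 S3=31 blocked=[]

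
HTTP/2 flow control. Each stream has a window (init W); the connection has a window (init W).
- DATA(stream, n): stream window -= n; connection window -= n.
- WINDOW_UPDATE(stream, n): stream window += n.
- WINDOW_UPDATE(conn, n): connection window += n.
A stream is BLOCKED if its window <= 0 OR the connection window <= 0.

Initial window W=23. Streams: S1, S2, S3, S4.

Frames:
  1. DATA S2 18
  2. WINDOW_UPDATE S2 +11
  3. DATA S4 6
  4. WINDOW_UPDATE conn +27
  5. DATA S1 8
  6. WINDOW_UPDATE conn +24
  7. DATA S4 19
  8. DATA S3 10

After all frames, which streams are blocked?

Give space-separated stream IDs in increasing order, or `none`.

Op 1: conn=5 S1=23 S2=5 S3=23 S4=23 blocked=[]
Op 2: conn=5 S1=23 S2=16 S3=23 S4=23 blocked=[]
Op 3: conn=-1 S1=23 S2=16 S3=23 S4=17 blocked=[1, 2, 3, 4]
Op 4: conn=26 S1=23 S2=16 S3=23 S4=17 blocked=[]
Op 5: conn=18 S1=15 S2=16 S3=23 S4=17 blocked=[]
Op 6: conn=42 S1=15 S2=16 S3=23 S4=17 blocked=[]
Op 7: conn=23 S1=15 S2=16 S3=23 S4=-2 blocked=[4]
Op 8: conn=13 S1=15 S2=16 S3=13 S4=-2 blocked=[4]

Answer: S4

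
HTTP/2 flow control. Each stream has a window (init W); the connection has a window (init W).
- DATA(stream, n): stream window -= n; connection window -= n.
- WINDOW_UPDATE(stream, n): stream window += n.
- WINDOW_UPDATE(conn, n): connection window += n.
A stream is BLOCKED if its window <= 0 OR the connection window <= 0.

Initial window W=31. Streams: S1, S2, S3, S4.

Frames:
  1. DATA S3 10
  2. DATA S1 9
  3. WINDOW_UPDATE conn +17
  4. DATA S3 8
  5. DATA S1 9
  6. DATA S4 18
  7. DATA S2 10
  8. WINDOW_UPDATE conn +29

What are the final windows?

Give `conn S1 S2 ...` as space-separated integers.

Op 1: conn=21 S1=31 S2=31 S3=21 S4=31 blocked=[]
Op 2: conn=12 S1=22 S2=31 S3=21 S4=31 blocked=[]
Op 3: conn=29 S1=22 S2=31 S3=21 S4=31 blocked=[]
Op 4: conn=21 S1=22 S2=31 S3=13 S4=31 blocked=[]
Op 5: conn=12 S1=13 S2=31 S3=13 S4=31 blocked=[]
Op 6: conn=-6 S1=13 S2=31 S3=13 S4=13 blocked=[1, 2, 3, 4]
Op 7: conn=-16 S1=13 S2=21 S3=13 S4=13 blocked=[1, 2, 3, 4]
Op 8: conn=13 S1=13 S2=21 S3=13 S4=13 blocked=[]

Answer: 13 13 21 13 13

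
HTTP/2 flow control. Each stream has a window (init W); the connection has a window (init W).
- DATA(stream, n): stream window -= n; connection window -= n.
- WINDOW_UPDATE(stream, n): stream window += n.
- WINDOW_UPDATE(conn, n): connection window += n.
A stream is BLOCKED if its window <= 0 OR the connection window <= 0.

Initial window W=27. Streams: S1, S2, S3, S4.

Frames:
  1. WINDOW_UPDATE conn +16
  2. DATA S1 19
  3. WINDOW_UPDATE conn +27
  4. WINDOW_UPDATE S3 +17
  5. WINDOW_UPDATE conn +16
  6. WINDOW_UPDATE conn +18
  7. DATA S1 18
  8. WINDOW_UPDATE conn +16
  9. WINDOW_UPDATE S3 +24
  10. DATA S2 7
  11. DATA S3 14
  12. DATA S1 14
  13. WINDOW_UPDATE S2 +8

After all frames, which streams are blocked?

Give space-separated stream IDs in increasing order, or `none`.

Op 1: conn=43 S1=27 S2=27 S3=27 S4=27 blocked=[]
Op 2: conn=24 S1=8 S2=27 S3=27 S4=27 blocked=[]
Op 3: conn=51 S1=8 S2=27 S3=27 S4=27 blocked=[]
Op 4: conn=51 S1=8 S2=27 S3=44 S4=27 blocked=[]
Op 5: conn=67 S1=8 S2=27 S3=44 S4=27 blocked=[]
Op 6: conn=85 S1=8 S2=27 S3=44 S4=27 blocked=[]
Op 7: conn=67 S1=-10 S2=27 S3=44 S4=27 blocked=[1]
Op 8: conn=83 S1=-10 S2=27 S3=44 S4=27 blocked=[1]
Op 9: conn=83 S1=-10 S2=27 S3=68 S4=27 blocked=[1]
Op 10: conn=76 S1=-10 S2=20 S3=68 S4=27 blocked=[1]
Op 11: conn=62 S1=-10 S2=20 S3=54 S4=27 blocked=[1]
Op 12: conn=48 S1=-24 S2=20 S3=54 S4=27 blocked=[1]
Op 13: conn=48 S1=-24 S2=28 S3=54 S4=27 blocked=[1]

Answer: S1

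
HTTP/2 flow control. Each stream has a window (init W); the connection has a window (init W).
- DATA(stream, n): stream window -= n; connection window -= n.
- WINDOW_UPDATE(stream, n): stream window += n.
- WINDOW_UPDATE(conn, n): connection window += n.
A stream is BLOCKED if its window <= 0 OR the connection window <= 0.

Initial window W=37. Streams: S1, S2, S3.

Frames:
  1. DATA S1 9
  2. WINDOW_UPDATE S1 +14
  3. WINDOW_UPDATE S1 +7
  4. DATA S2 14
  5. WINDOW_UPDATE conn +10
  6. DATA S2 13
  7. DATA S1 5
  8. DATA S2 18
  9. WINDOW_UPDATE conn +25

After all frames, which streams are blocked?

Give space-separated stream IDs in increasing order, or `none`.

Answer: S2

Derivation:
Op 1: conn=28 S1=28 S2=37 S3=37 blocked=[]
Op 2: conn=28 S1=42 S2=37 S3=37 blocked=[]
Op 3: conn=28 S1=49 S2=37 S3=37 blocked=[]
Op 4: conn=14 S1=49 S2=23 S3=37 blocked=[]
Op 5: conn=24 S1=49 S2=23 S3=37 blocked=[]
Op 6: conn=11 S1=49 S2=10 S3=37 blocked=[]
Op 7: conn=6 S1=44 S2=10 S3=37 blocked=[]
Op 8: conn=-12 S1=44 S2=-8 S3=37 blocked=[1, 2, 3]
Op 9: conn=13 S1=44 S2=-8 S3=37 blocked=[2]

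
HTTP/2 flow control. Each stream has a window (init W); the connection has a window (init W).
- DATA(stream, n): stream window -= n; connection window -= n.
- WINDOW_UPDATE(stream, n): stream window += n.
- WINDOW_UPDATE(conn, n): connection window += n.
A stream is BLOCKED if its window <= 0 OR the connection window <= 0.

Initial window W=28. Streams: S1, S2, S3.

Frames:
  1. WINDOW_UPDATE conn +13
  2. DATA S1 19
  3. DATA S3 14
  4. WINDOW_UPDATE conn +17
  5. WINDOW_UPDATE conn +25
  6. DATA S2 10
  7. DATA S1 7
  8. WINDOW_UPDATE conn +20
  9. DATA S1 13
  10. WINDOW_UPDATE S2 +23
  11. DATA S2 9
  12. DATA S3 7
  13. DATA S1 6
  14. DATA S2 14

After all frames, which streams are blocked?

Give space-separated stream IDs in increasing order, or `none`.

Op 1: conn=41 S1=28 S2=28 S3=28 blocked=[]
Op 2: conn=22 S1=9 S2=28 S3=28 blocked=[]
Op 3: conn=8 S1=9 S2=28 S3=14 blocked=[]
Op 4: conn=25 S1=9 S2=28 S3=14 blocked=[]
Op 5: conn=50 S1=9 S2=28 S3=14 blocked=[]
Op 6: conn=40 S1=9 S2=18 S3=14 blocked=[]
Op 7: conn=33 S1=2 S2=18 S3=14 blocked=[]
Op 8: conn=53 S1=2 S2=18 S3=14 blocked=[]
Op 9: conn=40 S1=-11 S2=18 S3=14 blocked=[1]
Op 10: conn=40 S1=-11 S2=41 S3=14 blocked=[1]
Op 11: conn=31 S1=-11 S2=32 S3=14 blocked=[1]
Op 12: conn=24 S1=-11 S2=32 S3=7 blocked=[1]
Op 13: conn=18 S1=-17 S2=32 S3=7 blocked=[1]
Op 14: conn=4 S1=-17 S2=18 S3=7 blocked=[1]

Answer: S1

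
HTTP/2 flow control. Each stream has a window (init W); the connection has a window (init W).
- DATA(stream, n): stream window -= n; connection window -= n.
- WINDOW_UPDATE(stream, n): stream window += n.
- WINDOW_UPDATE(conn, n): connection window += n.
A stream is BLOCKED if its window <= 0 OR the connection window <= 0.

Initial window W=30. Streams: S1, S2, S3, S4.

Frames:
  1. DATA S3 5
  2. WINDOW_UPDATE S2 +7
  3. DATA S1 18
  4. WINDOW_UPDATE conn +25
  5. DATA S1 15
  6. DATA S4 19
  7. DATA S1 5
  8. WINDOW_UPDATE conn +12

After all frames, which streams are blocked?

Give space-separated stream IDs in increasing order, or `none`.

Op 1: conn=25 S1=30 S2=30 S3=25 S4=30 blocked=[]
Op 2: conn=25 S1=30 S2=37 S3=25 S4=30 blocked=[]
Op 3: conn=7 S1=12 S2=37 S3=25 S4=30 blocked=[]
Op 4: conn=32 S1=12 S2=37 S3=25 S4=30 blocked=[]
Op 5: conn=17 S1=-3 S2=37 S3=25 S4=30 blocked=[1]
Op 6: conn=-2 S1=-3 S2=37 S3=25 S4=11 blocked=[1, 2, 3, 4]
Op 7: conn=-7 S1=-8 S2=37 S3=25 S4=11 blocked=[1, 2, 3, 4]
Op 8: conn=5 S1=-8 S2=37 S3=25 S4=11 blocked=[1]

Answer: S1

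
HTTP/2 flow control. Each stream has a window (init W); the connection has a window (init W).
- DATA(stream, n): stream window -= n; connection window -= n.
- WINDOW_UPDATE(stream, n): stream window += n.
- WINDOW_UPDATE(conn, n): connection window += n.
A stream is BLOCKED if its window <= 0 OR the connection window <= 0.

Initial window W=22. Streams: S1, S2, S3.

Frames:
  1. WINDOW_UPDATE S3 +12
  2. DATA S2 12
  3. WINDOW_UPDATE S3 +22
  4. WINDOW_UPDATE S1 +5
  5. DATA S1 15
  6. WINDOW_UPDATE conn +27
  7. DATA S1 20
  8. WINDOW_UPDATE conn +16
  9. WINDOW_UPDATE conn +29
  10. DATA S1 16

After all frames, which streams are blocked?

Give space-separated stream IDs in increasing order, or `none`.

Op 1: conn=22 S1=22 S2=22 S3=34 blocked=[]
Op 2: conn=10 S1=22 S2=10 S3=34 blocked=[]
Op 3: conn=10 S1=22 S2=10 S3=56 blocked=[]
Op 4: conn=10 S1=27 S2=10 S3=56 blocked=[]
Op 5: conn=-5 S1=12 S2=10 S3=56 blocked=[1, 2, 3]
Op 6: conn=22 S1=12 S2=10 S3=56 blocked=[]
Op 7: conn=2 S1=-8 S2=10 S3=56 blocked=[1]
Op 8: conn=18 S1=-8 S2=10 S3=56 blocked=[1]
Op 9: conn=47 S1=-8 S2=10 S3=56 blocked=[1]
Op 10: conn=31 S1=-24 S2=10 S3=56 blocked=[1]

Answer: S1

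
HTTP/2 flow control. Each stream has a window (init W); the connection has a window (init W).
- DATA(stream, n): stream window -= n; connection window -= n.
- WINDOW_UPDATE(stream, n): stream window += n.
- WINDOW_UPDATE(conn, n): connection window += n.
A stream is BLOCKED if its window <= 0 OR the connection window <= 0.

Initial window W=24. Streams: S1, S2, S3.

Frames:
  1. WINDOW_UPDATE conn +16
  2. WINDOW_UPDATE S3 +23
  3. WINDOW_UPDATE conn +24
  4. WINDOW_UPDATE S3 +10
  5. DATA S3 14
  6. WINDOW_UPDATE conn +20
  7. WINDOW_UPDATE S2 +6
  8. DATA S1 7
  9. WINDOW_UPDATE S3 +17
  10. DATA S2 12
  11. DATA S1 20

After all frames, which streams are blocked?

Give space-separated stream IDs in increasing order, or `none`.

Op 1: conn=40 S1=24 S2=24 S3=24 blocked=[]
Op 2: conn=40 S1=24 S2=24 S3=47 blocked=[]
Op 3: conn=64 S1=24 S2=24 S3=47 blocked=[]
Op 4: conn=64 S1=24 S2=24 S3=57 blocked=[]
Op 5: conn=50 S1=24 S2=24 S3=43 blocked=[]
Op 6: conn=70 S1=24 S2=24 S3=43 blocked=[]
Op 7: conn=70 S1=24 S2=30 S3=43 blocked=[]
Op 8: conn=63 S1=17 S2=30 S3=43 blocked=[]
Op 9: conn=63 S1=17 S2=30 S3=60 blocked=[]
Op 10: conn=51 S1=17 S2=18 S3=60 blocked=[]
Op 11: conn=31 S1=-3 S2=18 S3=60 blocked=[1]

Answer: S1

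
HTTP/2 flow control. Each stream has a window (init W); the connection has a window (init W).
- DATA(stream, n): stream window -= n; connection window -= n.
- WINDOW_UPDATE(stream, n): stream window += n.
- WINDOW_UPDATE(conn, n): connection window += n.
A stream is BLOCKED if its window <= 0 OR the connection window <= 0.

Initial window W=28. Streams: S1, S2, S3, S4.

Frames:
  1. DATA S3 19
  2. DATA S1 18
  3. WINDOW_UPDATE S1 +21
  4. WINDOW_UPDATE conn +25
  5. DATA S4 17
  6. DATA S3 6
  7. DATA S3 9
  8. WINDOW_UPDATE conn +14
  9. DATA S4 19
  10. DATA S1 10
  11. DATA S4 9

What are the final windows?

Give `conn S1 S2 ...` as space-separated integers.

Op 1: conn=9 S1=28 S2=28 S3=9 S4=28 blocked=[]
Op 2: conn=-9 S1=10 S2=28 S3=9 S4=28 blocked=[1, 2, 3, 4]
Op 3: conn=-9 S1=31 S2=28 S3=9 S4=28 blocked=[1, 2, 3, 4]
Op 4: conn=16 S1=31 S2=28 S3=9 S4=28 blocked=[]
Op 5: conn=-1 S1=31 S2=28 S3=9 S4=11 blocked=[1, 2, 3, 4]
Op 6: conn=-7 S1=31 S2=28 S3=3 S4=11 blocked=[1, 2, 3, 4]
Op 7: conn=-16 S1=31 S2=28 S3=-6 S4=11 blocked=[1, 2, 3, 4]
Op 8: conn=-2 S1=31 S2=28 S3=-6 S4=11 blocked=[1, 2, 3, 4]
Op 9: conn=-21 S1=31 S2=28 S3=-6 S4=-8 blocked=[1, 2, 3, 4]
Op 10: conn=-31 S1=21 S2=28 S3=-6 S4=-8 blocked=[1, 2, 3, 4]
Op 11: conn=-40 S1=21 S2=28 S3=-6 S4=-17 blocked=[1, 2, 3, 4]

Answer: -40 21 28 -6 -17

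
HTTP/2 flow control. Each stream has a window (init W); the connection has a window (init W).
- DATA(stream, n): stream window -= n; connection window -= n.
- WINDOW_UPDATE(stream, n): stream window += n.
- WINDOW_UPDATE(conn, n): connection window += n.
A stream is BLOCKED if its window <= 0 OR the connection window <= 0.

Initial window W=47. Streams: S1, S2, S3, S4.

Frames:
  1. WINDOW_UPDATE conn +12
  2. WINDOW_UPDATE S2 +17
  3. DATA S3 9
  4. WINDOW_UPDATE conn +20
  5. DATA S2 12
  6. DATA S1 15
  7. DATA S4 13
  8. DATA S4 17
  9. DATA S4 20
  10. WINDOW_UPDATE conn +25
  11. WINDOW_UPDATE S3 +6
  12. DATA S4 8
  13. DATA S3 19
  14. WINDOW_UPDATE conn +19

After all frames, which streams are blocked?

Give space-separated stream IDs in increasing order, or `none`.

Op 1: conn=59 S1=47 S2=47 S3=47 S4=47 blocked=[]
Op 2: conn=59 S1=47 S2=64 S3=47 S4=47 blocked=[]
Op 3: conn=50 S1=47 S2=64 S3=38 S4=47 blocked=[]
Op 4: conn=70 S1=47 S2=64 S3=38 S4=47 blocked=[]
Op 5: conn=58 S1=47 S2=52 S3=38 S4=47 blocked=[]
Op 6: conn=43 S1=32 S2=52 S3=38 S4=47 blocked=[]
Op 7: conn=30 S1=32 S2=52 S3=38 S4=34 blocked=[]
Op 8: conn=13 S1=32 S2=52 S3=38 S4=17 blocked=[]
Op 9: conn=-7 S1=32 S2=52 S3=38 S4=-3 blocked=[1, 2, 3, 4]
Op 10: conn=18 S1=32 S2=52 S3=38 S4=-3 blocked=[4]
Op 11: conn=18 S1=32 S2=52 S3=44 S4=-3 blocked=[4]
Op 12: conn=10 S1=32 S2=52 S3=44 S4=-11 blocked=[4]
Op 13: conn=-9 S1=32 S2=52 S3=25 S4=-11 blocked=[1, 2, 3, 4]
Op 14: conn=10 S1=32 S2=52 S3=25 S4=-11 blocked=[4]

Answer: S4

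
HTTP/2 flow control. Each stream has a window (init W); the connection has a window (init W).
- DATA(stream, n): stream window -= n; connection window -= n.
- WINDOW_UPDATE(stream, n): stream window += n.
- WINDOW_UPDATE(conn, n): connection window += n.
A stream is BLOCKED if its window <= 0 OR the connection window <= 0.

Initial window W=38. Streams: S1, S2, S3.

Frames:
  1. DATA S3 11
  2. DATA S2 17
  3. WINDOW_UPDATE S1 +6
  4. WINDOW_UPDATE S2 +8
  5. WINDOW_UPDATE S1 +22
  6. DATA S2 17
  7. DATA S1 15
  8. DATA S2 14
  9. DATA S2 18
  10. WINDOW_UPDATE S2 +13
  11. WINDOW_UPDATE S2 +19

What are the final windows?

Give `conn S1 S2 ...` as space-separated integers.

Op 1: conn=27 S1=38 S2=38 S3=27 blocked=[]
Op 2: conn=10 S1=38 S2=21 S3=27 blocked=[]
Op 3: conn=10 S1=44 S2=21 S3=27 blocked=[]
Op 4: conn=10 S1=44 S2=29 S3=27 blocked=[]
Op 5: conn=10 S1=66 S2=29 S3=27 blocked=[]
Op 6: conn=-7 S1=66 S2=12 S3=27 blocked=[1, 2, 3]
Op 7: conn=-22 S1=51 S2=12 S3=27 blocked=[1, 2, 3]
Op 8: conn=-36 S1=51 S2=-2 S3=27 blocked=[1, 2, 3]
Op 9: conn=-54 S1=51 S2=-20 S3=27 blocked=[1, 2, 3]
Op 10: conn=-54 S1=51 S2=-7 S3=27 blocked=[1, 2, 3]
Op 11: conn=-54 S1=51 S2=12 S3=27 blocked=[1, 2, 3]

Answer: -54 51 12 27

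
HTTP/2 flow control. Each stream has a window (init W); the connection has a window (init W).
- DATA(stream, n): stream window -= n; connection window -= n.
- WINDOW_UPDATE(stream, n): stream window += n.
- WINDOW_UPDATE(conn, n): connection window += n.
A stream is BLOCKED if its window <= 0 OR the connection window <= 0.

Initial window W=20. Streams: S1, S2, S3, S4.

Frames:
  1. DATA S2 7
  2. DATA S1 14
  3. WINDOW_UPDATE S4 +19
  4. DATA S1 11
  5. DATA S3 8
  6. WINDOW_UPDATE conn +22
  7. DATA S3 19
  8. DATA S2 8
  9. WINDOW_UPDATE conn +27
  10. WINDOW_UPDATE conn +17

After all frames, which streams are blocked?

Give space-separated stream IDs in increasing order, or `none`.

Answer: S1 S3

Derivation:
Op 1: conn=13 S1=20 S2=13 S3=20 S4=20 blocked=[]
Op 2: conn=-1 S1=6 S2=13 S3=20 S4=20 blocked=[1, 2, 3, 4]
Op 3: conn=-1 S1=6 S2=13 S3=20 S4=39 blocked=[1, 2, 3, 4]
Op 4: conn=-12 S1=-5 S2=13 S3=20 S4=39 blocked=[1, 2, 3, 4]
Op 5: conn=-20 S1=-5 S2=13 S3=12 S4=39 blocked=[1, 2, 3, 4]
Op 6: conn=2 S1=-5 S2=13 S3=12 S4=39 blocked=[1]
Op 7: conn=-17 S1=-5 S2=13 S3=-7 S4=39 blocked=[1, 2, 3, 4]
Op 8: conn=-25 S1=-5 S2=5 S3=-7 S4=39 blocked=[1, 2, 3, 4]
Op 9: conn=2 S1=-5 S2=5 S3=-7 S4=39 blocked=[1, 3]
Op 10: conn=19 S1=-5 S2=5 S3=-7 S4=39 blocked=[1, 3]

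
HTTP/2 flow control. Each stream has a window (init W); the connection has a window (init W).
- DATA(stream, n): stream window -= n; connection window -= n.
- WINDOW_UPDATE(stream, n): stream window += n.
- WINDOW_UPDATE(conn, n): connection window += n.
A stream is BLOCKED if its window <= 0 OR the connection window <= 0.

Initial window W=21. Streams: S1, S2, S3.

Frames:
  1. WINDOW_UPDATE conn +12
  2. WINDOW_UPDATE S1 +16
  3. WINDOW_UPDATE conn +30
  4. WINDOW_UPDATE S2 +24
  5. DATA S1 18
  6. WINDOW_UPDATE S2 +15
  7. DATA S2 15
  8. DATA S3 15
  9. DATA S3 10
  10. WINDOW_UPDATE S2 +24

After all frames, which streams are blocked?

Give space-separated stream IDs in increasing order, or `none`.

Answer: S3

Derivation:
Op 1: conn=33 S1=21 S2=21 S3=21 blocked=[]
Op 2: conn=33 S1=37 S2=21 S3=21 blocked=[]
Op 3: conn=63 S1=37 S2=21 S3=21 blocked=[]
Op 4: conn=63 S1=37 S2=45 S3=21 blocked=[]
Op 5: conn=45 S1=19 S2=45 S3=21 blocked=[]
Op 6: conn=45 S1=19 S2=60 S3=21 blocked=[]
Op 7: conn=30 S1=19 S2=45 S3=21 blocked=[]
Op 8: conn=15 S1=19 S2=45 S3=6 blocked=[]
Op 9: conn=5 S1=19 S2=45 S3=-4 blocked=[3]
Op 10: conn=5 S1=19 S2=69 S3=-4 blocked=[3]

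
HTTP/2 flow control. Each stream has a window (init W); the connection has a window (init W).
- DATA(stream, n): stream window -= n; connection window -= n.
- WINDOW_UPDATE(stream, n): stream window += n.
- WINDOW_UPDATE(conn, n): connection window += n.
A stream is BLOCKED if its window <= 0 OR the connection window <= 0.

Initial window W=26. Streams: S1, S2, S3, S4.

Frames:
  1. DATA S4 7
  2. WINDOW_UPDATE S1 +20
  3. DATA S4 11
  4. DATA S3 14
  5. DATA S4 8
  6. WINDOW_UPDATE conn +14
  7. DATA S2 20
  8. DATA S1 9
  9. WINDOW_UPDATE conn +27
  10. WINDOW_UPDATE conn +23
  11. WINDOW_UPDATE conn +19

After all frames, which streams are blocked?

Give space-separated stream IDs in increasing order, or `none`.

Answer: S4

Derivation:
Op 1: conn=19 S1=26 S2=26 S3=26 S4=19 blocked=[]
Op 2: conn=19 S1=46 S2=26 S3=26 S4=19 blocked=[]
Op 3: conn=8 S1=46 S2=26 S3=26 S4=8 blocked=[]
Op 4: conn=-6 S1=46 S2=26 S3=12 S4=8 blocked=[1, 2, 3, 4]
Op 5: conn=-14 S1=46 S2=26 S3=12 S4=0 blocked=[1, 2, 3, 4]
Op 6: conn=0 S1=46 S2=26 S3=12 S4=0 blocked=[1, 2, 3, 4]
Op 7: conn=-20 S1=46 S2=6 S3=12 S4=0 blocked=[1, 2, 3, 4]
Op 8: conn=-29 S1=37 S2=6 S3=12 S4=0 blocked=[1, 2, 3, 4]
Op 9: conn=-2 S1=37 S2=6 S3=12 S4=0 blocked=[1, 2, 3, 4]
Op 10: conn=21 S1=37 S2=6 S3=12 S4=0 blocked=[4]
Op 11: conn=40 S1=37 S2=6 S3=12 S4=0 blocked=[4]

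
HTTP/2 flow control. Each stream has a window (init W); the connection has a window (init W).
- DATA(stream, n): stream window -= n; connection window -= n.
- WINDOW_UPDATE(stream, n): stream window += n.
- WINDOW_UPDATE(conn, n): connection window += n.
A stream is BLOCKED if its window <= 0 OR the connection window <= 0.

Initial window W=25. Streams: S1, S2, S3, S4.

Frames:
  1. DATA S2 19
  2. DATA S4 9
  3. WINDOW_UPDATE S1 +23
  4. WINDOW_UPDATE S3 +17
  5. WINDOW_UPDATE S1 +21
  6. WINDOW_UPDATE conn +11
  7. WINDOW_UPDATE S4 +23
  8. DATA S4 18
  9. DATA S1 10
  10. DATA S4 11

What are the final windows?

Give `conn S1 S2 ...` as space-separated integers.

Op 1: conn=6 S1=25 S2=6 S3=25 S4=25 blocked=[]
Op 2: conn=-3 S1=25 S2=6 S3=25 S4=16 blocked=[1, 2, 3, 4]
Op 3: conn=-3 S1=48 S2=6 S3=25 S4=16 blocked=[1, 2, 3, 4]
Op 4: conn=-3 S1=48 S2=6 S3=42 S4=16 blocked=[1, 2, 3, 4]
Op 5: conn=-3 S1=69 S2=6 S3=42 S4=16 blocked=[1, 2, 3, 4]
Op 6: conn=8 S1=69 S2=6 S3=42 S4=16 blocked=[]
Op 7: conn=8 S1=69 S2=6 S3=42 S4=39 blocked=[]
Op 8: conn=-10 S1=69 S2=6 S3=42 S4=21 blocked=[1, 2, 3, 4]
Op 9: conn=-20 S1=59 S2=6 S3=42 S4=21 blocked=[1, 2, 3, 4]
Op 10: conn=-31 S1=59 S2=6 S3=42 S4=10 blocked=[1, 2, 3, 4]

Answer: -31 59 6 42 10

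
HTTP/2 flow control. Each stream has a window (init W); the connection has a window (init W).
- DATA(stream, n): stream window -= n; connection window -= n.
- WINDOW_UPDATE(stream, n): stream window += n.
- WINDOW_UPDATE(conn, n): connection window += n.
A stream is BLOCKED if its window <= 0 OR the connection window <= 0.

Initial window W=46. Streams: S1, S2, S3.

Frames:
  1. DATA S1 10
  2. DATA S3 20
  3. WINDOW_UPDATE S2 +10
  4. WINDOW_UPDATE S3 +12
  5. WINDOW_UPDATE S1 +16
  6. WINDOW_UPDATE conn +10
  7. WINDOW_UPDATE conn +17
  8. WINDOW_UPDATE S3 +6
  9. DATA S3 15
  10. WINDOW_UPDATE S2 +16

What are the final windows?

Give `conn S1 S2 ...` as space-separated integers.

Op 1: conn=36 S1=36 S2=46 S3=46 blocked=[]
Op 2: conn=16 S1=36 S2=46 S3=26 blocked=[]
Op 3: conn=16 S1=36 S2=56 S3=26 blocked=[]
Op 4: conn=16 S1=36 S2=56 S3=38 blocked=[]
Op 5: conn=16 S1=52 S2=56 S3=38 blocked=[]
Op 6: conn=26 S1=52 S2=56 S3=38 blocked=[]
Op 7: conn=43 S1=52 S2=56 S3=38 blocked=[]
Op 8: conn=43 S1=52 S2=56 S3=44 blocked=[]
Op 9: conn=28 S1=52 S2=56 S3=29 blocked=[]
Op 10: conn=28 S1=52 S2=72 S3=29 blocked=[]

Answer: 28 52 72 29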